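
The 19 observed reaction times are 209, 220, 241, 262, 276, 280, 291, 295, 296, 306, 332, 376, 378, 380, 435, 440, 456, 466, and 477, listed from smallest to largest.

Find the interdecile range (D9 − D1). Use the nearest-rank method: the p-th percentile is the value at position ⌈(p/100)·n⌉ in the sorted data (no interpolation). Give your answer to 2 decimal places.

n = 19.
P10: rank ⌈10/100·19⌉ = 2 → 220.
P90: rank ⌈90/100·19⌉ = 18 → 466.
Difference: 466 − 220 = 246.

246.00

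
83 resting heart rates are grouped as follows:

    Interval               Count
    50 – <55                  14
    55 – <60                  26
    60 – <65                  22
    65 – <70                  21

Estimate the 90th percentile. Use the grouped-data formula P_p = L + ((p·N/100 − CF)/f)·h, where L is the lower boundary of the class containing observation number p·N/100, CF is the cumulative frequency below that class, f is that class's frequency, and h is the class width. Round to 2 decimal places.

N = 83; target position k = 90/100 · 83 = 74.7.
Cumulative frequencies: 14, 40, 62, 83.
Observation 74.7 falls in the class 65 – <70.
L = 65, CF = 62, f = 21, h = 5.
P90 = 65 + ((74.7 − 62)/21)·5 = 65 + 3.02381 = 68.0238.

68.02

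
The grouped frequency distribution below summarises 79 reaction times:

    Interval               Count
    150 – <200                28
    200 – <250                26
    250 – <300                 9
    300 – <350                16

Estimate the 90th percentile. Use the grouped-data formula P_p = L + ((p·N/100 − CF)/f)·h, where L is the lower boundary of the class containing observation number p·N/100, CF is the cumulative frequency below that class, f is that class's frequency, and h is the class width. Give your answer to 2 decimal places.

N = 79; target position k = 90/100 · 79 = 71.1.
Cumulative frequencies: 28, 54, 63, 79.
Observation 71.1 falls in the class 300 – <350.
L = 300, CF = 63, f = 16, h = 50.
P90 = 300 + ((71.1 − 63)/16)·50 = 300 + 25.3125 = 325.312.

325.31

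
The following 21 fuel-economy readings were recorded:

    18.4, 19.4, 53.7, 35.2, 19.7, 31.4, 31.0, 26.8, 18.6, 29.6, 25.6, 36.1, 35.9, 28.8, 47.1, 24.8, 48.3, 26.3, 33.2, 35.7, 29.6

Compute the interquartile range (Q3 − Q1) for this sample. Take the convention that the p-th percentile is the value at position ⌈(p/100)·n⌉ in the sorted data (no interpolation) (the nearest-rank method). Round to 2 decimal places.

Sorted: 18.4, 18.6, 19.4, 19.7, 24.8, 25.6, 26.3, 26.8, 28.8, 29.6, 29.6, 31.0, 31.4, 33.2, 35.2, 35.7, 35.9, 36.1, 47.1, 48.3, 53.7.
n = 21.
P25: rank ⌈25/100·21⌉ = 6 → 25.6.
P75: rank ⌈75/100·21⌉ = 16 → 35.7.
Difference: 35.7 − 25.6 = 10.1.

10.10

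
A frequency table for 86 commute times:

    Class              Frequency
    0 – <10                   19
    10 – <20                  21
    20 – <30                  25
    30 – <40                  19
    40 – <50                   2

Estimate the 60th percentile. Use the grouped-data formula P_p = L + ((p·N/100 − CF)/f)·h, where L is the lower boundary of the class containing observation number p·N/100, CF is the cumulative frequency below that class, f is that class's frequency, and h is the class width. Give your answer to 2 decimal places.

24.64

N = 86; target position k = 60/100 · 86 = 51.6.
Cumulative frequencies: 19, 40, 65, 84, 86.
Observation 51.6 falls in the class 20 – <30.
L = 20, CF = 40, f = 25, h = 10.
P60 = 20 + ((51.6 − 40)/25)·10 = 20 + 4.64 = 24.64.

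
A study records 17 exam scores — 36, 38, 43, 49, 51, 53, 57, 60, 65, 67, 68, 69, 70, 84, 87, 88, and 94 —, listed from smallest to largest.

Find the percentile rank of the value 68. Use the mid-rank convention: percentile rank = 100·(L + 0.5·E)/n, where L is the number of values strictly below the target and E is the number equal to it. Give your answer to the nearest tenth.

Count below 68: L = 10; count equal: E = 1; n = 17.
Percentile rank = 100·(10 + 0.5·1)/17 = 100·10.5/17 = 61.76.

61.8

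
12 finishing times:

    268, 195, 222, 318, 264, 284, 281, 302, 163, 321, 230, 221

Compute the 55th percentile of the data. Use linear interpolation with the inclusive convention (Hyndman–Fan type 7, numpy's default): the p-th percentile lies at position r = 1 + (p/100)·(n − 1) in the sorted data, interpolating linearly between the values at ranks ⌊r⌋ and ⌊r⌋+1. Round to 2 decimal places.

Sorted: 163, 195, 221, 222, 230, 264, 268, 281, 284, 302, 318, 321.
n = 12.
r = 1 + (55/100)·(12 − 1) = 1 + 6.05 = 7.05.
Rank 7 is 268 and rank 8 is 281.
Interpolate: 268 + 0.05·(281 − 268) = 268 + 0.05·13 = 268.65.

268.65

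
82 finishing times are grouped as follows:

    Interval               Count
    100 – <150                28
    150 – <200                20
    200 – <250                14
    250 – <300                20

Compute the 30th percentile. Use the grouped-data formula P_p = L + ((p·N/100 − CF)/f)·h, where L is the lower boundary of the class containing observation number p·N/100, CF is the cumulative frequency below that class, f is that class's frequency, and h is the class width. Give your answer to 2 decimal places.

143.93

N = 82; target position k = 30/100 · 82 = 24.6.
Cumulative frequencies: 28, 48, 62, 82.
Observation 24.6 falls in the class 100 – <150.
L = 100, CF = 0, f = 28, h = 50.
P30 = 100 + ((24.6 − 0)/28)·50 = 100 + 43.9286 = 143.929.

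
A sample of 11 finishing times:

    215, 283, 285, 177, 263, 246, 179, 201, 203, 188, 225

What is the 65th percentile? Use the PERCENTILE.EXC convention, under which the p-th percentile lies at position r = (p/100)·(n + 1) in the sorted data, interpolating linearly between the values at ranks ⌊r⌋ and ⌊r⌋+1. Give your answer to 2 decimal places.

241.80

Sorted: 177, 179, 188, 201, 203, 215, 225, 246, 263, 283, 285.
n = 11.
r = (65/100)·(11 + 1) = 7.8.
Rank 7 is 225 and rank 8 is 246.
Interpolate: 225 + 0.8·(246 − 225) = 225 + 0.8·21 = 241.8.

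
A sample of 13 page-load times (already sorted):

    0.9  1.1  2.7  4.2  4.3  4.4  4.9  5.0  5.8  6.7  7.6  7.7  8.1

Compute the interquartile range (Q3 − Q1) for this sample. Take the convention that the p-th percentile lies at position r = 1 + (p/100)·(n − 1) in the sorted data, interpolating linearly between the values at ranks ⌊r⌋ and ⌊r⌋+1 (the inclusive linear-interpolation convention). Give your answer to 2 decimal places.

n = 13.
P25: r = 4 (integer) → 4.2.
P75: r = 10 (integer) → 6.7.
Difference: 6.7 − 4.2 = 2.5.

2.50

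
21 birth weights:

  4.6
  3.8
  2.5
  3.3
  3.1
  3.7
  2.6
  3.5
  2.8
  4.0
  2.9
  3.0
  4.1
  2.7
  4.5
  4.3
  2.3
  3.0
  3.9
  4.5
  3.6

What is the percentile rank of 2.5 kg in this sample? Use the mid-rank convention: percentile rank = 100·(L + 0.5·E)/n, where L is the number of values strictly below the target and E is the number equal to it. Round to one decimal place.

Sorted: 2.3, 2.5, 2.6, 2.7, 2.8, 2.9, 3.0, 3.0, 3.1, 3.3, 3.5, 3.6, 3.7, 3.8, 3.9, 4.0, 4.1, 4.3, 4.5, 4.5, 4.6.
Count below 2.5: L = 1; count equal: E = 1; n = 21.
Percentile rank = 100·(1 + 0.5·1)/21 = 100·1.5/21 = 7.143.

7.1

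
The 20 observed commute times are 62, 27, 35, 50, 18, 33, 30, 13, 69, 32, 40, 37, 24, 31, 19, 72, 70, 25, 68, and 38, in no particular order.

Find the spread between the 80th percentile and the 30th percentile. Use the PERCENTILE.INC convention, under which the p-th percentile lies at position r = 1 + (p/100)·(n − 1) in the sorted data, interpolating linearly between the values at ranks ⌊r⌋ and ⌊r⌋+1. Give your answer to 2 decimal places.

34.10

Sorted: 13, 18, 19, 24, 25, 27, 30, 31, 32, 33, 35, 37, 38, 40, 50, 62, 68, 69, 70, 72.
n = 20.
P30: r = 6.7; ranks 6–7 are 27, 30; interpolating gives 29.1.
P80: r = 16.2; ranks 16–17 are 62, 68; interpolating gives 63.2.
Difference: 63.2 − 29.1 = 34.1.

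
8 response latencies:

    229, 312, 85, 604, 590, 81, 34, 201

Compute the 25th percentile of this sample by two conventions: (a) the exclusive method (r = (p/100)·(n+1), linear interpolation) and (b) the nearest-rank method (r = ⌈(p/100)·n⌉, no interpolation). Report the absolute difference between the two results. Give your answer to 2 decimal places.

1.00

Sorted: 34, 81, 85, 201, 229, 312, 590, 604.
n = 8.
(a) r = 2.25; between ranks 2 (81) and 3 (85): 82.
(b) the nearest-rank method: rank 2 → 81.
|82 − 81| = 1.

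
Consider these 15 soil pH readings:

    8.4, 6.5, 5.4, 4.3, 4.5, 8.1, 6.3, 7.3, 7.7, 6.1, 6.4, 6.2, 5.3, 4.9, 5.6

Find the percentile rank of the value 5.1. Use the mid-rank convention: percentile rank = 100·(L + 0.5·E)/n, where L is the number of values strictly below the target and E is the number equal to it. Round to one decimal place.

Sorted: 4.3, 4.5, 4.9, 5.3, 5.4, 5.6, 6.1, 6.2, 6.3, 6.4, 6.5, 7.3, 7.7, 8.1, 8.4.
Count below 5.1: L = 3; count equal: E = 0; n = 15.
Percentile rank = 100·(3 + 0.5·0)/15 = 100·3/15 = 20.

20.0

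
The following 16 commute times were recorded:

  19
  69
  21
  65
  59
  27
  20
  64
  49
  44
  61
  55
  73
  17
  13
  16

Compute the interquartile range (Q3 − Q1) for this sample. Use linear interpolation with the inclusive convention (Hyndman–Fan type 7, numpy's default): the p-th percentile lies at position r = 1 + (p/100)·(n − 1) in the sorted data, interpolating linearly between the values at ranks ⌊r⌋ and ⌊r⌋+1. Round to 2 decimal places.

42.00

Sorted: 13, 16, 17, 19, 20, 21, 27, 44, 49, 55, 59, 61, 64, 65, 69, 73.
n = 16.
P25: r = 4.75; ranks 4–5 are 19, 20; interpolating gives 19.75.
P75: r = 12.25; ranks 12–13 are 61, 64; interpolating gives 61.75.
Difference: 61.75 − 19.75 = 42.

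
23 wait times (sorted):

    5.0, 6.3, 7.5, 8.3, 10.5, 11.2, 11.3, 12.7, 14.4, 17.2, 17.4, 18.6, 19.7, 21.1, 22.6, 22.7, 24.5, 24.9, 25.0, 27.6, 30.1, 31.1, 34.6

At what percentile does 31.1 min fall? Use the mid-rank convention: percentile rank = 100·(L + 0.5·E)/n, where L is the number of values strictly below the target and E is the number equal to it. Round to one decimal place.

Count below 31.1: L = 21; count equal: E = 1; n = 23.
Percentile rank = 100·(21 + 0.5·1)/23 = 100·21.5/23 = 93.48.

93.5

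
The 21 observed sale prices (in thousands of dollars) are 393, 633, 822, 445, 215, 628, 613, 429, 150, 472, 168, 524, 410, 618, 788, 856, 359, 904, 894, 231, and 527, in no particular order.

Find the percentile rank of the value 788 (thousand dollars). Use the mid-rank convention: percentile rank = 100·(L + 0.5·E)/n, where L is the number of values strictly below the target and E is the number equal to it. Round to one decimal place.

Sorted: 150, 168, 215, 231, 359, 393, 410, 429, 445, 472, 524, 527, 613, 618, 628, 633, 788, 822, 856, 894, 904.
Count below 788: L = 16; count equal: E = 1; n = 21.
Percentile rank = 100·(16 + 0.5·1)/21 = 100·16.5/21 = 78.57.

78.6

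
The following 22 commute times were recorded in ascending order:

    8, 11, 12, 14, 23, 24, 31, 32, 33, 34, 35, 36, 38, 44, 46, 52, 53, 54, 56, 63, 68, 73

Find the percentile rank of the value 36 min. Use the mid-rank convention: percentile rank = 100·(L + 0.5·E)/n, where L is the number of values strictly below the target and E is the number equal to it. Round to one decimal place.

52.3

Count below 36: L = 11; count equal: E = 1; n = 22.
Percentile rank = 100·(11 + 0.5·1)/22 = 100·11.5/22 = 52.27.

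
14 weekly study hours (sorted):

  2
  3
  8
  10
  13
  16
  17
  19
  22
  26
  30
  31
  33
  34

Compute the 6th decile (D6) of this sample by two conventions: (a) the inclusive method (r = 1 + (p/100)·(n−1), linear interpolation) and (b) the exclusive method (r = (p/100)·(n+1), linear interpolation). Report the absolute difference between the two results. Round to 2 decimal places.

0.60

n = 14.
(a) r = 8.8; between ranks 8 (19) and 9 (22): 21.4.
(b) r = 9 → value at rank 9 = 22.
|21.4 − 22| = 0.6.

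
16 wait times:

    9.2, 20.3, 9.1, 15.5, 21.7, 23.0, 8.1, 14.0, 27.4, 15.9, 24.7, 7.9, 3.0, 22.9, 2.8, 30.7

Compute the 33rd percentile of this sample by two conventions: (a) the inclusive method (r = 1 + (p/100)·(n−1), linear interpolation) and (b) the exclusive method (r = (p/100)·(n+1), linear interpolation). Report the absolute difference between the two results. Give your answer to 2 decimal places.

Sorted: 2.8, 3.0, 7.9, 8.1, 9.1, 9.2, 14.0, 15.5, 15.9, 20.3, 21.7, 22.9, 23.0, 24.7, 27.4, 30.7.
n = 16.
(a) r = 5.95; between ranks 5 (9.1) and 6 (9.2): 9.195.
(b) r = 5.61; between ranks 5 (9.1) and 6 (9.2): 9.161.
|9.195 − 9.161| = 0.034.

0.03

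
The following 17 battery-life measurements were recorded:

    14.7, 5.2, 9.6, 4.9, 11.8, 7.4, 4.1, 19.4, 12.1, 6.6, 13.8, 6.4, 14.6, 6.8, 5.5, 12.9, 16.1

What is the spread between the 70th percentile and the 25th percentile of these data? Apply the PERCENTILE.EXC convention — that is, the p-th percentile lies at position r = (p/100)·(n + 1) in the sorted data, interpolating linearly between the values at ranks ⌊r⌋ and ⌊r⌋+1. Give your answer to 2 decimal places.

Sorted: 4.1, 4.9, 5.2, 5.5, 6.4, 6.6, 6.8, 7.4, 9.6, 11.8, 12.1, 12.9, 13.8, 14.6, 14.7, 16.1, 19.4.
n = 17.
P25: r = 4.5; ranks 4–5 are 5.5, 6.4; interpolating gives 5.95.
P70: r = 12.6; ranks 12–13 are 12.9, 13.8; interpolating gives 13.44.
Difference: 13.44 − 5.95 = 7.49.

7.49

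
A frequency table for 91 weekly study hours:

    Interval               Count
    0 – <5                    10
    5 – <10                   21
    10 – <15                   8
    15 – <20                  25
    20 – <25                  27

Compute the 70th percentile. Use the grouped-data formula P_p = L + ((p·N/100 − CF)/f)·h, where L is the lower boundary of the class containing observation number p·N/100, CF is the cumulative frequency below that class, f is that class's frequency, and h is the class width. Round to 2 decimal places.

19.94

N = 91; target position k = 70/100 · 91 = 63.7.
Cumulative frequencies: 10, 31, 39, 64, 91.
Observation 63.7 falls in the class 15 – <20.
L = 15, CF = 39, f = 25, h = 5.
P70 = 15 + ((63.7 − 39)/25)·5 = 15 + 4.94 = 19.94.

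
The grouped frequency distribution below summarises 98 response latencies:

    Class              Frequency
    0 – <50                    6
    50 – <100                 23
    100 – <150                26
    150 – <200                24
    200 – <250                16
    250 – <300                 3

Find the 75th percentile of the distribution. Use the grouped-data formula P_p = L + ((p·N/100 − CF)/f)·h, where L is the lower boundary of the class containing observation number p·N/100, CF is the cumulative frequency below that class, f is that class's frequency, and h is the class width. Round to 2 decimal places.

188.54

N = 98; target position k = 75/100 · 98 = 73.5.
Cumulative frequencies: 6, 29, 55, 79, 95, 98.
Observation 73.5 falls in the class 150 – <200.
L = 150, CF = 55, f = 24, h = 50.
P75 = 150 + ((73.5 − 55)/24)·50 = 150 + 38.5417 = 188.542.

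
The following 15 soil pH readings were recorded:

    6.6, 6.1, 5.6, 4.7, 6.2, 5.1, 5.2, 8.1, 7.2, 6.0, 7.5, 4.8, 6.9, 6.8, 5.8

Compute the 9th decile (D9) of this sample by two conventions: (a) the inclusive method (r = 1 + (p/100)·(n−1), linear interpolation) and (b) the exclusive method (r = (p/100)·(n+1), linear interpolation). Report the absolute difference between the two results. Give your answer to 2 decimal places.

0.36

Sorted: 4.7, 4.8, 5.1, 5.2, 5.6, 5.8, 6.0, 6.1, 6.2, 6.6, 6.8, 6.9, 7.2, 7.5, 8.1.
n = 15.
(a) r = 13.6; between ranks 13 (7.2) and 14 (7.5): 7.38.
(b) r = 14.4; between ranks 14 (7.5) and 15 (8.1): 7.74.
|7.38 − 7.74| = 0.36.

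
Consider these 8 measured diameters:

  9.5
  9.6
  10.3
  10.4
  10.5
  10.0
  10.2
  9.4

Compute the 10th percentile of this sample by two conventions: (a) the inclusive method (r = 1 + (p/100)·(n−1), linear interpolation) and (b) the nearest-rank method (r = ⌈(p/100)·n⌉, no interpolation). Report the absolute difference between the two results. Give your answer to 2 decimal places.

Sorted: 9.4, 9.5, 9.6, 10.0, 10.2, 10.3, 10.4, 10.5.
n = 8.
(a) r = 1.7; between ranks 1 (9.4) and 2 (9.5): 9.47.
(b) the nearest-rank method: rank 1 → 9.4.
|9.47 − 9.4| = 0.07.

0.07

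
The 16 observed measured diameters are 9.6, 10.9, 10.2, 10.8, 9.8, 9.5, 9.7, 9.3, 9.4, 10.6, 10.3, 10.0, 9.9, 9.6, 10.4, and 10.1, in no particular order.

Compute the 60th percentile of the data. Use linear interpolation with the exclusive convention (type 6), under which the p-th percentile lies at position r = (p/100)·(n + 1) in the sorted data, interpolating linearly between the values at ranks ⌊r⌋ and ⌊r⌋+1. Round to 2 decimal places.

10.12

Sorted: 9.3, 9.4, 9.5, 9.6, 9.6, 9.7, 9.8, 9.9, 10.0, 10.1, 10.2, 10.3, 10.4, 10.6, 10.8, 10.9.
n = 16.
r = (60/100)·(16 + 1) = 10.2.
Rank 10 is 10.1 and rank 11 is 10.2.
Interpolate: 10.1 + 0.2·(10.2 − 10.1) = 10.1 + 0.2·0.1 = 10.12.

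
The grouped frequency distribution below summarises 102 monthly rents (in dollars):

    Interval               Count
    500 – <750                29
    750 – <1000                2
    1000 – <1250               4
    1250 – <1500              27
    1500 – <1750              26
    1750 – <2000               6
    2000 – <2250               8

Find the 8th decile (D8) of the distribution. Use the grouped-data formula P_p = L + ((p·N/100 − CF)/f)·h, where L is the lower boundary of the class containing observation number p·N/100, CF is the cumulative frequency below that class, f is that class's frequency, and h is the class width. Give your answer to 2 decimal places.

1688.46

N = 102; target position k = 80/100 · 102 = 81.6.
Cumulative frequencies: 29, 31, 35, 62, 88, 94, 102.
Observation 81.6 falls in the class 1500 – <1750.
L = 1500, CF = 62, f = 26, h = 250.
P80 = 1500 + ((81.6 − 62)/26)·250 = 1500 + 188.462 = 1688.46.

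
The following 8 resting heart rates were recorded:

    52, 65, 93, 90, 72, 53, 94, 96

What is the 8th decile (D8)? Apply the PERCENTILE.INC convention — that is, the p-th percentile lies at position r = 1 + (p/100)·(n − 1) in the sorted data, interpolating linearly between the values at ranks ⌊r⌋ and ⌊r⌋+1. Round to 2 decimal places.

93.60

Sorted: 52, 53, 65, 72, 90, 93, 94, 96.
n = 8.
r = 1 + (80/100)·(8 − 1) = 1 + 5.6 = 6.6.
Rank 6 is 93 and rank 7 is 94.
Interpolate: 93 + 0.6·(94 − 93) = 93 + 0.6·1 = 93.6.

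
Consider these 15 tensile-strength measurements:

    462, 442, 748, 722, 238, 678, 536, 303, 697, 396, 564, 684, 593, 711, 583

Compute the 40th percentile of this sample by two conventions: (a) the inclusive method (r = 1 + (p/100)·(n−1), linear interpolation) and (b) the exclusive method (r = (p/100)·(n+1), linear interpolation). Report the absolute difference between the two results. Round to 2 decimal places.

5.60

Sorted: 238, 303, 396, 442, 462, 536, 564, 583, 593, 678, 684, 697, 711, 722, 748.
n = 15.
(a) r = 6.6; between ranks 6 (536) and 7 (564): 552.8.
(b) r = 6.4; between ranks 6 (536) and 7 (564): 547.2.
|552.8 − 547.2| = 5.6.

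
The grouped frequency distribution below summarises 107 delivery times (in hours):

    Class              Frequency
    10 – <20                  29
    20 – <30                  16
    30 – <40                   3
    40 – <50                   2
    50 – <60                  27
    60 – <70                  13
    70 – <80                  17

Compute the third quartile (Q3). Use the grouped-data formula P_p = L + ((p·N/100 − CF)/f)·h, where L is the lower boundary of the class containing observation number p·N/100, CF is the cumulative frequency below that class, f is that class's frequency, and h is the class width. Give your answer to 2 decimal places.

N = 107; target position k = 75/100 · 107 = 80.25.
Cumulative frequencies: 29, 45, 48, 50, 77, 90, 107.
Observation 80.25 falls in the class 60 – <70.
L = 60, CF = 77, f = 13, h = 10.
P75 = 60 + ((80.25 − 77)/13)·10 = 60 + 2.5 = 62.5.

62.50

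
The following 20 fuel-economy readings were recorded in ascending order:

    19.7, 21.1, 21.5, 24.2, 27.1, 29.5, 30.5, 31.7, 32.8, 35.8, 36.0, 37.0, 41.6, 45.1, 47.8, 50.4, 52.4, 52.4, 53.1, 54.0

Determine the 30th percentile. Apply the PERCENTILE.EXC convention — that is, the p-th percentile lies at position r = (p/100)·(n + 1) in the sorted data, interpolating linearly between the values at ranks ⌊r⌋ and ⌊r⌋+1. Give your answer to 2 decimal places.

n = 20.
r = (30/100)·(20 + 1) = 6.3.
Rank 6 is 29.5 and rank 7 is 30.5.
Interpolate: 29.5 + 0.3·(30.5 − 29.5) = 29.5 + 0.3·1 = 29.8.

29.80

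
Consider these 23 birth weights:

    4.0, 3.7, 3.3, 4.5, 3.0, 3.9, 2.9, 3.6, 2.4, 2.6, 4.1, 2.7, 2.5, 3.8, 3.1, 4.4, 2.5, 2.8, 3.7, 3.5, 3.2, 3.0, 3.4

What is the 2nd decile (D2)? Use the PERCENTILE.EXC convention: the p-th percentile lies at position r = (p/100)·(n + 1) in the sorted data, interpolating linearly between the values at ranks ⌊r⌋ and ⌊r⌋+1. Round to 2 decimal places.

Sorted: 2.4, 2.5, 2.5, 2.6, 2.7, 2.8, 2.9, 3.0, 3.0, 3.1, 3.2, 3.3, 3.4, 3.5, 3.6, 3.7, 3.7, 3.8, 3.9, 4.0, 4.1, 4.4, 4.5.
n = 23.
r = (20/100)·(23 + 1) = 4.8.
Rank 4 is 2.6 and rank 5 is 2.7.
Interpolate: 2.6 + 0.8·(2.7 − 2.6) = 2.6 + 0.8·0.1 = 2.68.

2.68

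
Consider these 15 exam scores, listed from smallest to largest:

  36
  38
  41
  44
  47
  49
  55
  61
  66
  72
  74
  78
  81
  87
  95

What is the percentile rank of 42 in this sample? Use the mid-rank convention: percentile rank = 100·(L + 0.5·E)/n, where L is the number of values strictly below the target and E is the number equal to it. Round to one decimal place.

20.0

Count below 42: L = 3; count equal: E = 0; n = 15.
Percentile rank = 100·(3 + 0.5·0)/15 = 100·3/15 = 20.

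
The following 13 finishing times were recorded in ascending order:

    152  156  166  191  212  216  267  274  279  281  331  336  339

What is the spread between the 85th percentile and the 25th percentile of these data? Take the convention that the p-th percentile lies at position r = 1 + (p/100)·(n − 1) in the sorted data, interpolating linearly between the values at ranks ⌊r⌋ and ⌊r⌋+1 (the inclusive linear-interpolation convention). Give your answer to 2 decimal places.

141.00

n = 13.
P25: r = 4 (integer) → 191.
P85: r = 11.2; ranks 11–12 are 331, 336; interpolating gives 332.
Difference: 332 − 191 = 141.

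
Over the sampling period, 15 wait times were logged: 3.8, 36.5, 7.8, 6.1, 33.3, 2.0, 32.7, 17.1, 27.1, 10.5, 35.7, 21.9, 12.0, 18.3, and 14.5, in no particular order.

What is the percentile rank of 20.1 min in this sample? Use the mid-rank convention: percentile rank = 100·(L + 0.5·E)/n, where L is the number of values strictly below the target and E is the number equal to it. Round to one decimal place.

Sorted: 2.0, 3.8, 6.1, 7.8, 10.5, 12.0, 14.5, 17.1, 18.3, 21.9, 27.1, 32.7, 33.3, 35.7, 36.5.
Count below 20.1: L = 9; count equal: E = 0; n = 15.
Percentile rank = 100·(9 + 0.5·0)/15 = 100·9/15 = 60.

60.0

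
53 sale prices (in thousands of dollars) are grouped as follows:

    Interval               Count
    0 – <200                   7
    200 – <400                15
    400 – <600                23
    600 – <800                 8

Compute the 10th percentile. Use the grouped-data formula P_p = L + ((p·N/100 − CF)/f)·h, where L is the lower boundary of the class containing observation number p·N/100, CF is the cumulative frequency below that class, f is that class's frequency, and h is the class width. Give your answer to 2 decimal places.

N = 53; target position k = 10/100 · 53 = 5.3.
Cumulative frequencies: 7, 22, 45, 53.
Observation 5.3 falls in the class 0 – <200.
L = 0, CF = 0, f = 7, h = 200.
P10 = 0 + ((5.3 − 0)/7)·200 = 0 + 151.429 = 151.429.

151.43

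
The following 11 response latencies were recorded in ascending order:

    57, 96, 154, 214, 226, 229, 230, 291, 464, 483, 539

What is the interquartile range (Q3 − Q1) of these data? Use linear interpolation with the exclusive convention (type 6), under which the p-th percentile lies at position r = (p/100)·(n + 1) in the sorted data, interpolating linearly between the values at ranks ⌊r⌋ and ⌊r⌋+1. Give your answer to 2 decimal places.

310.00

n = 11.
P25: r = 3 (integer) → 154.
P75: r = 9 (integer) → 464.
Difference: 464 − 154 = 310.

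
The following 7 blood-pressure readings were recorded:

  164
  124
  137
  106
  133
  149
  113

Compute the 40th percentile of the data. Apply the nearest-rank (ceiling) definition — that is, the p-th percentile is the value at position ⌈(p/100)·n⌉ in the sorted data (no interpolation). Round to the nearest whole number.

Sorted: 106, 113, 124, 133, 137, 149, 164.
n = 7.
Position = ⌈40/100 · 7⌉ = ⌈2.8⌉ = 3.
The value at rank 3 is 124.

124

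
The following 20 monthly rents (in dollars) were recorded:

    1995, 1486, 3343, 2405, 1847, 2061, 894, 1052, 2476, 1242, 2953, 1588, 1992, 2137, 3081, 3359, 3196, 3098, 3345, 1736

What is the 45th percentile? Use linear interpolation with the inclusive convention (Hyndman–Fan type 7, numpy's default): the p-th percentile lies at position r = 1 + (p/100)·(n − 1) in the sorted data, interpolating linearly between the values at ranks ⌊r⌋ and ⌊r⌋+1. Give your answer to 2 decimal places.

Sorted: 894, 1052, 1242, 1486, 1588, 1736, 1847, 1992, 1995, 2061, 2137, 2405, 2476, 2953, 3081, 3098, 3196, 3343, 3345, 3359.
n = 20.
r = 1 + (45/100)·(20 − 1) = 1 + 8.55 = 9.55.
Rank 9 is 1995 and rank 10 is 2061.
Interpolate: 1995 + 0.55·(2061 − 1995) = 1995 + 0.55·66 = 2031.3.

2031.30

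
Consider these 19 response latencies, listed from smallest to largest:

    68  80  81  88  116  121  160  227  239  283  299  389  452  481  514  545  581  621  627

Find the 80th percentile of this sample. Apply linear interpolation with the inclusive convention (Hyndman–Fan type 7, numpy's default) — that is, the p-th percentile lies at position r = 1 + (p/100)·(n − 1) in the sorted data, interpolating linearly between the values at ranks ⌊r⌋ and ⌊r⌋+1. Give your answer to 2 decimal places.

n = 19.
r = 1 + (80/100)·(19 − 1) = 1 + 14.4 = 15.4.
Rank 15 is 514 and rank 16 is 545.
Interpolate: 514 + 0.4·(545 − 514) = 514 + 0.4·31 = 526.4.

526.40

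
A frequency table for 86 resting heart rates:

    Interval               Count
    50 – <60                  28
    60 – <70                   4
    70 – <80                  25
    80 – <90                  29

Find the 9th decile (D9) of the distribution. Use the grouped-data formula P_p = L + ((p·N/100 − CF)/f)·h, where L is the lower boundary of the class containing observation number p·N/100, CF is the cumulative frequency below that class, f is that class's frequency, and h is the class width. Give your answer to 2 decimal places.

87.03

N = 86; target position k = 90/100 · 86 = 77.4.
Cumulative frequencies: 28, 32, 57, 86.
Observation 77.4 falls in the class 80 – <90.
L = 80, CF = 57, f = 29, h = 10.
P90 = 80 + ((77.4 − 57)/29)·10 = 80 + 7.03448 = 87.0345.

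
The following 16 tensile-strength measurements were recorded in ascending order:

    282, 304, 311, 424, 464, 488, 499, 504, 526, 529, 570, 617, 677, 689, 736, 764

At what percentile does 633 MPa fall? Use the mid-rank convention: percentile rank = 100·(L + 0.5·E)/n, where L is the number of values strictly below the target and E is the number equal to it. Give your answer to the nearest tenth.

75.0

Count below 633: L = 12; count equal: E = 0; n = 16.
Percentile rank = 100·(12 + 0.5·0)/16 = 100·12/16 = 75.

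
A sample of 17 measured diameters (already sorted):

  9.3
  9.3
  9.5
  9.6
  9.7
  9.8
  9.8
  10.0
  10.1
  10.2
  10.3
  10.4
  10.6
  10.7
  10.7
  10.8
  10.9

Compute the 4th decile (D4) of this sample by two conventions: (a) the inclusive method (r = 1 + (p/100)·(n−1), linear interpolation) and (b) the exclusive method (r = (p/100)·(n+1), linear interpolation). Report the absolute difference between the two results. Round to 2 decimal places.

0.04

n = 17.
(a) r = 7.4; between ranks 7 (9.8) and 8 (10.0): 9.88.
(b) r = 7.2; between ranks 7 (9.8) and 8 (10.0): 9.84.
|9.88 − 9.84| = 0.04.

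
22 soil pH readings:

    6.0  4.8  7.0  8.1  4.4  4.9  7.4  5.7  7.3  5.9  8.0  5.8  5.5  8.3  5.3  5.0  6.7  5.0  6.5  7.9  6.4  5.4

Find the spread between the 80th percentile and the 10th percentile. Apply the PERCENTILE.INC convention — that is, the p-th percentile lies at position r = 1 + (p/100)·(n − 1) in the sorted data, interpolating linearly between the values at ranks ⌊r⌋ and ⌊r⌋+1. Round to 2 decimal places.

Sorted: 4.4, 4.8, 4.9, 5.0, 5.0, 5.3, 5.4, 5.5, 5.7, 5.8, 5.9, 6.0, 6.4, 6.5, 6.7, 7.0, 7.3, 7.4, 7.9, 8.0, 8.1, 8.3.
n = 22.
P10: r = 3.1; ranks 3–4 are 4.9, 5.0; interpolating gives 4.91.
P80: r = 17.8; ranks 17–18 are 7.3, 7.4; interpolating gives 7.38.
Difference: 7.38 − 4.91 = 2.47.

2.47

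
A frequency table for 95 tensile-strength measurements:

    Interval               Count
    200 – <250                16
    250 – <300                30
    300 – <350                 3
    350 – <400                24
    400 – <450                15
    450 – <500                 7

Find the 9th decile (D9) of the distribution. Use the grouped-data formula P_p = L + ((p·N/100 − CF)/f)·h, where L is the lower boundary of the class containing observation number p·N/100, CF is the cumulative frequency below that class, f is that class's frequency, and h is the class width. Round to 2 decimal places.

441.67

N = 95; target position k = 90/100 · 95 = 85.5.
Cumulative frequencies: 16, 46, 49, 73, 88, 95.
Observation 85.5 falls in the class 400 – <450.
L = 400, CF = 73, f = 15, h = 50.
P90 = 400 + ((85.5 − 73)/15)·50 = 400 + 41.6667 = 441.667.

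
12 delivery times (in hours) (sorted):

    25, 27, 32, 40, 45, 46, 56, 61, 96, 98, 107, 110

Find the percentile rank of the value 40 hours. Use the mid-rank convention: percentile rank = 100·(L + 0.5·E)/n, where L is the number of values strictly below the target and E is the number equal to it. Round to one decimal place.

Count below 40: L = 3; count equal: E = 1; n = 12.
Percentile rank = 100·(3 + 0.5·1)/12 = 100·3.5/12 = 29.17.

29.2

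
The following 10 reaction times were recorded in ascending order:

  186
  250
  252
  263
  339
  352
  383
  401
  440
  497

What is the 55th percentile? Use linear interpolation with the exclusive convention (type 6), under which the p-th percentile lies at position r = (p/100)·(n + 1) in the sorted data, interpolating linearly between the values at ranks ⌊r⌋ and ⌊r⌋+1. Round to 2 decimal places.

353.55

n = 10.
r = (55/100)·(10 + 1) = 6.05.
Rank 6 is 352 and rank 7 is 383.
Interpolate: 352 + 0.05·(383 − 352) = 352 + 0.05·31 = 353.55.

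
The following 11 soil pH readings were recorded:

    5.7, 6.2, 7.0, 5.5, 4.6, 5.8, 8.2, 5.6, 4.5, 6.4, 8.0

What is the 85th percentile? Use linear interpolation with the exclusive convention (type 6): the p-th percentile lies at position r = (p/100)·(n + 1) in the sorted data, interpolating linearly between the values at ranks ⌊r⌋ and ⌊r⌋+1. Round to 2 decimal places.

Sorted: 4.5, 4.6, 5.5, 5.6, 5.7, 5.8, 6.2, 6.4, 7.0, 8.0, 8.2.
n = 11.
r = (85/100)·(11 + 1) = 10.2.
Rank 10 is 8.0 and rank 11 is 8.2.
Interpolate: 8.0 + 0.2·(8.2 − 8.0) = 8.0 + 0.2·0.2 = 8.04.

8.04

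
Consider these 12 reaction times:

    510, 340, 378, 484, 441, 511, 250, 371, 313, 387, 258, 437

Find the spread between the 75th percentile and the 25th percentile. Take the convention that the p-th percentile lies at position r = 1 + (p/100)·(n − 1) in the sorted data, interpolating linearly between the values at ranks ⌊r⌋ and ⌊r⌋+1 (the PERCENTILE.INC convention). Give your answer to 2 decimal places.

Sorted: 250, 258, 313, 340, 371, 378, 387, 437, 441, 484, 510, 511.
n = 12.
P25: r = 3.75; ranks 3–4 are 313, 340; interpolating gives 333.25.
P75: r = 9.25; ranks 9–10 are 441, 484; interpolating gives 451.75.
Difference: 451.75 − 333.25 = 118.5.

118.50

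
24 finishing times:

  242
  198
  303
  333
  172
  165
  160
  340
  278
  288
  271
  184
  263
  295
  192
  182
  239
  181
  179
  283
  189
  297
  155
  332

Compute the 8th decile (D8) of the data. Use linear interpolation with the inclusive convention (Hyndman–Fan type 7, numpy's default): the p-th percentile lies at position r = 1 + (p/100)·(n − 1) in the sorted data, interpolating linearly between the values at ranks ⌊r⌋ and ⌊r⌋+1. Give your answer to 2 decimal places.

295.80

Sorted: 155, 160, 165, 172, 179, 181, 182, 184, 189, 192, 198, 239, 242, 263, 271, 278, 283, 288, 295, 297, 303, 332, 333, 340.
n = 24.
r = 1 + (80/100)·(24 − 1) = 1 + 18.4 = 19.4.
Rank 19 is 295 and rank 20 is 297.
Interpolate: 295 + 0.4·(297 − 295) = 295 + 0.4·2 = 295.8.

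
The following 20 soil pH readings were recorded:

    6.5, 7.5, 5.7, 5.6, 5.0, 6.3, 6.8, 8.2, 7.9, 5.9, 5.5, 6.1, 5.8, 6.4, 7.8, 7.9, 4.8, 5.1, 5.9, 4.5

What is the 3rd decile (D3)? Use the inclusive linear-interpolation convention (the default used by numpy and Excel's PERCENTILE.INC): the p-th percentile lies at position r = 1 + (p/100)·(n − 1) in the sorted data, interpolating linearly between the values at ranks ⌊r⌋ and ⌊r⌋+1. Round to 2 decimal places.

5.67

Sorted: 4.5, 4.8, 5.0, 5.1, 5.5, 5.6, 5.7, 5.8, 5.9, 5.9, 6.1, 6.3, 6.4, 6.5, 6.8, 7.5, 7.8, 7.9, 7.9, 8.2.
n = 20.
r = 1 + (30/100)·(20 − 1) = 1 + 5.7 = 6.7.
Rank 6 is 5.6 and rank 7 is 5.7.
Interpolate: 5.6 + 0.7·(5.7 − 5.6) = 5.6 + 0.7·0.1 = 5.67.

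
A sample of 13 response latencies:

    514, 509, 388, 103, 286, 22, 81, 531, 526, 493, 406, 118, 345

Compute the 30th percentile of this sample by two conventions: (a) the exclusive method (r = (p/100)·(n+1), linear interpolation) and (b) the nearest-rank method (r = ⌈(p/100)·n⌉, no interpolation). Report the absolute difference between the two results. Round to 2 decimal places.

33.60

Sorted: 22, 81, 103, 118, 286, 345, 388, 406, 493, 509, 514, 526, 531.
n = 13.
(a) r = 4.2; between ranks 4 (118) and 5 (286): 151.6.
(b) the nearest-rank method: rank 4 → 118.
|151.6 − 118| = 33.6.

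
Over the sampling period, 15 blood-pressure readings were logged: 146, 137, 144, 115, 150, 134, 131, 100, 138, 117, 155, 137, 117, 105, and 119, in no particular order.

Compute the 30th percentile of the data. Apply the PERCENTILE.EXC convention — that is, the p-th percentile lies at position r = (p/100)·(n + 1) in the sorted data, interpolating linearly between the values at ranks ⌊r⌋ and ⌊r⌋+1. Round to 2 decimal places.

Sorted: 100, 105, 115, 117, 117, 119, 131, 134, 137, 137, 138, 144, 146, 150, 155.
n = 15.
r = (30/100)·(15 + 1) = 4.8.
Rank 4 is 117 and rank 5 is 117.
Interpolate: 117 + 0.8·(117 − 117) = 117 + 0.8·0 = 117.

117.00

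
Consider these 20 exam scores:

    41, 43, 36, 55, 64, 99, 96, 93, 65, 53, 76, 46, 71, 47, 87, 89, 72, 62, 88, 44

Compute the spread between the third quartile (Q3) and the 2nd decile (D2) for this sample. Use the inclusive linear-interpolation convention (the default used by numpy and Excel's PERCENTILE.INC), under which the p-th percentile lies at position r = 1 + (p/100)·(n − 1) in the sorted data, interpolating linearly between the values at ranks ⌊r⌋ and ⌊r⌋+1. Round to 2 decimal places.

41.65

Sorted: 36, 41, 43, 44, 46, 47, 53, 55, 62, 64, 65, 71, 72, 76, 87, 88, 89, 93, 96, 99.
n = 20.
P20: r = 4.8; ranks 4–5 are 44, 46; interpolating gives 45.6.
P75: r = 15.25; ranks 15–16 are 87, 88; interpolating gives 87.25.
Difference: 87.25 − 45.6 = 41.65.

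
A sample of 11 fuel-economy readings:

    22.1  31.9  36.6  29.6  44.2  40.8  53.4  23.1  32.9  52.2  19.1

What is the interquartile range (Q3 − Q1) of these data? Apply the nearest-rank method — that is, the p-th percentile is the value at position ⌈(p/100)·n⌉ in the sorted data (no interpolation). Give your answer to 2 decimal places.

21.10

Sorted: 19.1, 22.1, 23.1, 29.6, 31.9, 32.9, 36.6, 40.8, 44.2, 52.2, 53.4.
n = 11.
P25: rank ⌈25/100·11⌉ = 3 → 23.1.
P75: rank ⌈75/100·11⌉ = 9 → 44.2.
Difference: 44.2 − 23.1 = 21.1.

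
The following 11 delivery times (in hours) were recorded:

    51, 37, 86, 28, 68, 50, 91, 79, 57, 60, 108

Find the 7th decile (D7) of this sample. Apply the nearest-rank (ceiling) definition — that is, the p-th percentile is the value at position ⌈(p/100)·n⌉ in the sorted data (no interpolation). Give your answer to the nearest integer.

Sorted: 28, 37, 50, 51, 57, 60, 68, 79, 86, 91, 108.
n = 11.
Position = ⌈70/100 · 11⌉ = ⌈7.7⌉ = 8.
The value at rank 8 is 79.

79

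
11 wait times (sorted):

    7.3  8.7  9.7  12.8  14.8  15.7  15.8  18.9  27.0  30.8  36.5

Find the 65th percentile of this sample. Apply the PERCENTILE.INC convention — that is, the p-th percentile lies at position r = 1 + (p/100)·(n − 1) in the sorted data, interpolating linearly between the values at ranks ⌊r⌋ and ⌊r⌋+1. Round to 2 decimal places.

17.35

n = 11.
r = 1 + (65/100)·(11 − 1) = 1 + 6.5 = 7.5.
Rank 7 is 15.8 and rank 8 is 18.9.
Interpolate: 15.8 + 0.5·(18.9 − 15.8) = 15.8 + 0.5·3.1 = 17.35.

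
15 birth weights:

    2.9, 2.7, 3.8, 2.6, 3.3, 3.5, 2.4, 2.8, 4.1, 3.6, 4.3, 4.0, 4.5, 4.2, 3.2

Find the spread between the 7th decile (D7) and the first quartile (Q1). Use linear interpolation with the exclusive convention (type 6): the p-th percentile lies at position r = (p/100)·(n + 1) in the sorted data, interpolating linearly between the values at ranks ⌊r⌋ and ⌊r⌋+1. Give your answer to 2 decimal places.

Sorted: 2.4, 2.6, 2.7, 2.8, 2.9, 3.2, 3.3, 3.5, 3.6, 3.8, 4.0, 4.1, 4.2, 4.3, 4.5.
n = 15.
P25: r = 4 (integer) → 2.8.
P70: r = 11.2; ranks 11–12 are 4.0, 4.1; interpolating gives 4.02.
Difference: 4.02 − 2.8 = 1.22.

1.22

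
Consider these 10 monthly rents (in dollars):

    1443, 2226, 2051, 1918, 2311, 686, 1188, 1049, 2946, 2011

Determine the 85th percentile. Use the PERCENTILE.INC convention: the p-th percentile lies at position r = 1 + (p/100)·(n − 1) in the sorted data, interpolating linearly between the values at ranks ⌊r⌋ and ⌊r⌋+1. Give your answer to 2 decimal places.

2281.25

Sorted: 686, 1049, 1188, 1443, 1918, 2011, 2051, 2226, 2311, 2946.
n = 10.
r = 1 + (85/100)·(10 − 1) = 1 + 7.65 = 8.65.
Rank 8 is 2226 and rank 9 is 2311.
Interpolate: 2226 + 0.65·(2311 − 2226) = 2226 + 0.65·85 = 2281.25.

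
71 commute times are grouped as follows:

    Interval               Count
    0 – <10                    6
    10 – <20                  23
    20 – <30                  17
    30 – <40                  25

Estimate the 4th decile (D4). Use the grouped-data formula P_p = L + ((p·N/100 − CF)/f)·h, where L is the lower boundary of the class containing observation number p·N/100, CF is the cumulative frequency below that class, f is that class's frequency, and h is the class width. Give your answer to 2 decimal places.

N = 71; target position k = 40/100 · 71 = 28.4.
Cumulative frequencies: 6, 29, 46, 71.
Observation 28.4 falls in the class 10 – <20.
L = 10, CF = 6, f = 23, h = 10.
P40 = 10 + ((28.4 − 6)/23)·10 = 10 + 9.73913 = 19.7391.

19.74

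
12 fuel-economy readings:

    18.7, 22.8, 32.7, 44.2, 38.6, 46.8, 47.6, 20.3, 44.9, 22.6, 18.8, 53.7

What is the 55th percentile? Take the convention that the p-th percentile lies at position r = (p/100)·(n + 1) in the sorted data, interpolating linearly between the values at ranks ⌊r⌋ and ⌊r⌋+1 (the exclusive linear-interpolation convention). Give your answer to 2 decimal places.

39.44

Sorted: 18.7, 18.8, 20.3, 22.6, 22.8, 32.7, 38.6, 44.2, 44.9, 46.8, 47.6, 53.7.
n = 12.
r = (55/100)·(12 + 1) = 7.15.
Rank 7 is 38.6 and rank 8 is 44.2.
Interpolate: 38.6 + 0.15·(44.2 − 38.6) = 38.6 + 0.15·5.6 = 39.44.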